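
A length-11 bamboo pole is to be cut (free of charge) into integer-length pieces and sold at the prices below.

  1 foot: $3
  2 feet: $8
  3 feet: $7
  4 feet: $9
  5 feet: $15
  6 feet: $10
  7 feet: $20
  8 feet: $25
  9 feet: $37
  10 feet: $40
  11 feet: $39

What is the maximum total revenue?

Let r[k] be the best obtainable value from length k. For each k, try every first piece i and keep the best of price[i] + r[k−i].
r[1] = 3
r[2] = 8
r[3] = 11  (first piece 1, then r[2]=8)
r[4] = 16  (first piece 2, then r[2]=8)
r[5] = 19  (first piece 1, then r[4]=16)
r[6] = 24  (first piece 2, then r[4]=16)
r[7] = 27  (first piece 1, then r[6]=24)
r[8] = 32  (first piece 2, then r[6]=24)
r[9] = 37
r[10] = 40  (first piece 1, then r[9]=37)
r[11] = 45  (first piece 2, then r[9]=37)
One optimal cutting: 9 + 2 → $37 + $8 = $45.

45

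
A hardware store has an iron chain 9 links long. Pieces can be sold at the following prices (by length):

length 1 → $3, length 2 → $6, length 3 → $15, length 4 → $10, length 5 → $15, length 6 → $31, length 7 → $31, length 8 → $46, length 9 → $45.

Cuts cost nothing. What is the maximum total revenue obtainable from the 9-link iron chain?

49

Let r[k] be the best obtainable value from length k. For each k, try every first piece i and keep the best of price[i] + r[k−i].
r[1] = 3
r[2] = max(3+3, 6+0) = 6
r[3] = max(3+6, 6+3, 15+0) = 15
r[4] = max(3+15, 6+6, 15+3, 10+0) = 18
r[5] = max(3+18, 6+15, 15+6, 10+3, 15+0) = 21
r[6] = max(3+21, 6+18, 15+15, 10+6, 15+3, 31+0) = 31
r[7] = max(3+31, 6+21, 15+18, …, 31+3, 31+0) = 34
r[8] = max(3+34, 6+31, 15+21, …, 31+3, 46+0) = 46
r[9] = max(3+46, 6+34, 15+31, …, 46+3, 45+0) = 49
One optimal cutting: 8 + 1 → $46 + $3 = $49.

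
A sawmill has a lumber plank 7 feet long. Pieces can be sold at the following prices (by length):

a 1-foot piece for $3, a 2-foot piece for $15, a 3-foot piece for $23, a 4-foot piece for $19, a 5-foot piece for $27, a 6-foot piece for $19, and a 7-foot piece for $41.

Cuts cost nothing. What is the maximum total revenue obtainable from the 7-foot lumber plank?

Build r[k] bottom-up: r[k] = max over allowed piece i of (p[i] + r[k−i]).
r[1] = 3
r[2] = max(3+3, 15+0) = 15
r[3] = max(3+15, 15+3, 23+0) = 23
r[4] = max(3+23, 15+15, 23+3, 19+0) = 30
r[5] = max(3+30, 15+23, 23+15, 19+3, 27+0) = 38
r[6] = max(3+38, 15+30, 23+23, 19+15, 27+3, 19+0) = 46
r[7] = max(3+46, 15+38, 23+30, …, 19+3, 41+0) = 53
One optimal cutting: 3 + 2 + 2 → $23 + $15 + $15 = $53.

53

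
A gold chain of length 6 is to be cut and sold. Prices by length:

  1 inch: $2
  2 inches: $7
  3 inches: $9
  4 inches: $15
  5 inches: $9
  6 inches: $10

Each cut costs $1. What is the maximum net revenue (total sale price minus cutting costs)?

Build net[k] bottom-up: net[k] = max over allowed piece i of (p[i] + net[k−i]) − 1 per cut.
net[1] = 2
net[2] = max(2+2-1, 7+0) = 7
net[3] = max(2+7-1, 7+2-1, 9+0) = 9
net[4] = max(2+9-1, 7+7-1, 9+2-1, 15+0) = 15
net[5] = max(2+15-1, 7+9-1, 9+7-1, 15+2-1, 9+0) = 16
net[6] = max(2+16-1, 7+15-1, 9+9-1, 15+7-1, 9+2-1, 10+0) = 21
One optimal plan: pieces 4 + 2 (1 cut) → $22 − $1 = $21.

21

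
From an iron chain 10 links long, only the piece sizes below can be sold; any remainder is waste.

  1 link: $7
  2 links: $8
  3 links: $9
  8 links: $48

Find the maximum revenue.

Let f[k] be the best obtainable value from length k. For each k, try every first piece i and keep the best of price[i] + f[k−i].
f[1] = 7
f[2] = max(7+7, 8+0) = 14
f[3] = max(7+14, 8+7, 9+0) = 21
f[4] = max(7+21, 8+14, 9+7) = 28
f[5] = max(7+28, 8+21, 9+14) = 35
f[6] = max(7+35, 8+28, 9+21) = 42
f[7] = max(7+42, 8+35, 9+28) = 49
f[8] = max(7+49, 8+42, 9+35, 48+0) = 56
f[9] = max(7+56, 8+49, 9+42, 48+7) = 63
f[10] = max(7+63, 8+56, 9+49, 48+14) = 70
One optimal cutting: 1 + 1 + 1 + 1 + 1 + 1 + 1 + 1 + 1 + 1 → $70.

70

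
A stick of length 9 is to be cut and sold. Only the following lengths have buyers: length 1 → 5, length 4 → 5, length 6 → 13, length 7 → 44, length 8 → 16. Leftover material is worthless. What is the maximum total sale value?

Build f[k] bottom-up: f[k] = max over allowed piece i of (p[i] + f[k−i]).
f[1] = 5
f[2] = 10  (first piece 1, then f[1]=5)
f[3] = 15  (first piece 1, then f[2]=10)
f[4] = max(5+15, 5+0) = 20
f[5] = max(5+20, 5+5) = 25
f[6] = max(5+25, 5+10, 13+0) = 30
f[7] = max(5+30, 5+15, 13+5, 44+0) = 44
f[8] = max(5+44, 5+20, 13+10, 44+5, 16+0) = 49
f[9] = max(5+49, 5+25, 13+15, 44+10, 16+5) = 54
One optimal cutting: 7 + 1 + 1 → 54.

54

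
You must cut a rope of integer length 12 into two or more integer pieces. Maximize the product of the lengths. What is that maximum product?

Fill m[k] for k=2..12: at each k try every first piece i and multiply by the better of (k−i) uncut or m[k−i].
m[2] = 1×max(1,0) = 1×1 = 1
m[3] = max(1×2, 2×1) = 2
m[4] = max(1×3, 2×2, 3×1) = 4
m[5] = max(1×4, 2×3, 3×2, 4×1) = 6
m[6] = max(1×6, 2×4, 3×3, 4×2, 5×1) = 9
m[7] = max(1×9, 2×6, 3×4, 4×3, 5×2, 6×1) = 12
m[8] = max(1×12, 2×9, 3×6, …, 6×2, 7×1) = 18
m[9] = max(1×18, 2×12, 3×9, …, 7×2, 8×1) = 27
m[10] = max(1×27, 2×18, 3×12, …, 8×2, 9×1) = 36
m[11] = max(1×36, 2×27, 3×18, …, 9×2, 10×1) = 54
m[12] = max(1×54, 2×36, 3×27, …, 10×2, 11×1) = 81
One optimal split: 3 + 3 + 3 + 3; product 3×3×3×3 = 81.

81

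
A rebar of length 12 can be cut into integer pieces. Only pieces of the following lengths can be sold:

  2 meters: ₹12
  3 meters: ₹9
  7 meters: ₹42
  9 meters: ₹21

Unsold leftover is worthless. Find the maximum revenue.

Consider every possible first cut. r[k] is the best of p[i]+r[k−i] over all sellable i≤k.
r[1] = 0
r[2] = 12
r[3] = max(12+0, 9+0) = 12
r[4] = max(12+12, 9+0) = 24
r[5] = max(12+12, 9+12) = 24
r[6] = max(12+24, 9+12) = 36
r[7] = max(12+24, 9+24, 42+0) = 42
r[8] = max(12+36, 9+24, 42+0) = 48
r[9] = max(12+42, 9+36, 42+12, 21+0) = 54
r[10] = max(12+48, 9+42, 42+12, 21+0) = 60
r[11] = max(12+54, 9+48, 42+24, 21+12) = 66
r[12] = max(12+60, 9+54, 42+24, 21+12) = 72
One optimal cutting: 2 + 2 + 2 + 2 + 2 + 2 → ₹72.

72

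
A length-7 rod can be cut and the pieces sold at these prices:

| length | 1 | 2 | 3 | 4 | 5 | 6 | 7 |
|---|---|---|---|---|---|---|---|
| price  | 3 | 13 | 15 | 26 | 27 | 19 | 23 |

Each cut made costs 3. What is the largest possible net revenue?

38

Let r[k] be the best obtainable value from length k. For each k, try every first piece i and keep the best of price[i] + r[k−i] minus the 3 cut fee when i<k.
r[1] = 3
r[2] = max(3+3-3, 13+0) = 13
r[3] = max(3+13-3, 13+3-3, 15+0) = 15
r[4] = max(3+15-3, 13+13-3, 15+3-3, 26+0) = 26
r[5] = max(3+26-3, 13+15-3, 15+13-3, 26+3-3, 27+0) = 27
r[6] = max(3+27-3, 13+26-3, 15+15-3, 26+13-3, 27+3-3, 19+0) = 36
r[7] = max(3+36-3, 13+27-3, 15+26-3, …, 19+3-3, 23+0) = 38
One optimal plan: pieces 4 + 3 (1 cut) → 41 − 3 = 38.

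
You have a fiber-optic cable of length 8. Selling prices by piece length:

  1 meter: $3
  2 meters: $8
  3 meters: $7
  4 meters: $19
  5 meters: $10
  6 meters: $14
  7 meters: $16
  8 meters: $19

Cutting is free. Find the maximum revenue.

38

Let R[k] be the best obtainable value from length k. For each k, try every first piece i and keep the best of price[i] + R[k−i].
R[1] = 3
R[2] = max(3+3, 8+0) = 8
R[3] = max(3+8, 8+3, 7+0) = 11
R[4] = max(3+11, 8+8, 7+3, 19+0) = 19
R[5] = max(3+19, 8+11, 7+8, 19+3, 10+0) = 22
R[6] = max(3+22, 8+19, 7+11, 19+8, 10+3, 14+0) = 27
R[7] = max(3+27, 8+22, 7+19, …, 14+3, 16+0) = 30
R[8] = max(3+30, 8+27, 7+22, …, 16+3, 19+0) = 38
One optimal cutting: 4 + 4 → $19 + $19 = $38.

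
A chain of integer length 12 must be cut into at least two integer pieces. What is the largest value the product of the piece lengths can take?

Define f[k] = max over 1≤i<k of i · max(k−i, f[k−i]); the inner max lets the remainder stay uncut if that's better.
f[2] = 1*max(1,0) = 1*1 = 1
f[3] = 1*max(2,1) = 1*2 = 2
f[4] = 2*max(2,1) = 2*2 = 4
f[5] = 2*max(3,2) = 2*3 = 6
f[6] = 3*max(3,2) = 3*3 = 9
f[7] = 2*max(5,6) = 2*6 = 12
f[8] = 2*max(6,9) = 2*9 = 18
f[9] = 3*max(6,9) = 3*9 = 27
f[10] = 2*max(8,18) = 2*18 = 36
f[11] = 2*max(9,27) = 2*27 = 54
f[12] = 3*max(9,27) = 3*27 = 81
One optimal split: 3 + 3 + 3 + 3; product 3*3*3*3 = 81.

81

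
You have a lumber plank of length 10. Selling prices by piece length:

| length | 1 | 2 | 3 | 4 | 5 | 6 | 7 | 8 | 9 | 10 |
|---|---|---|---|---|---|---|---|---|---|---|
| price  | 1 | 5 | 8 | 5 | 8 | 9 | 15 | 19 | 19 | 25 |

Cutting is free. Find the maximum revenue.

26

Build best[k] bottom-up: best[k] = max over allowed piece i of (p[i] + best[k−i]).
best[1] = 1
best[2] = max(1+1, 5+0) = 5
best[3] = max(1+5, 5+1, 8+0) = 8
best[4] = max(1+8, 5+5, 8+1, 5+0) = 10
best[5] = max(1+10, 5+8, 8+5, 5+1, 8+0) = 13
best[6] = max(1+13, 5+10, 8+8, 5+5, 8+1, 9+0) = 16
best[7] = max(1+16, 5+13, 8+10, …, 9+1, 15+0) = 18
best[8] = max(1+18, 5+16, 8+13, …, 15+1, 19+0) = 21
best[9] = max(1+21, 5+18, 8+16, …, 19+1, 19+0) = 24
best[10] = max(1+24, 5+21, 8+18, …, 19+1, 25+0) = 26
One optimal cutting: 3 + 3 + 2 + 2 → $8 + $8 + $5 + $5 = $26.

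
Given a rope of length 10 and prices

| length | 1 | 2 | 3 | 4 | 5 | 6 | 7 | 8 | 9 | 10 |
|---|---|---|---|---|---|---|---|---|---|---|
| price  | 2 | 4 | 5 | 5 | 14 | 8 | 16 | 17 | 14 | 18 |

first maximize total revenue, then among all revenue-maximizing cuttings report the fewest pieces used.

Build r[k] bottom-up: r[k] = max over allowed piece i of (p[i] + r[k−i]).
r[1] = 2
r[2] = max(2+2, 4+0) = 4
r[3] = max(2+4, 4+2, 5+0) = 6
r[4] = max(2+6, 4+4, 5+2, 5+0) = 8
r[5] = max(2+8, 4+6, 5+4, 5+2, 14+0) = 14
r[6] = max(2+14, 4+8, 5+6, 5+4, 14+2, 8+0) = 16
r[7] = max(2+16, 4+14, 5+8, …, 8+2, 16+0) = 18
r[8] = max(2+18, 4+16, 5+14, …, 16+2, 17+0) = 20
r[9] = max(2+20, 4+18, 5+16, …, 17+2, 14+0) = 22
r[10] = max(2+22, 4+20, 5+18, …, 14+2, 18+0) = 28
Maximum revenue is €28.
Now minimize piece count subject to staying optimal: for each k, pieces[k] = 1 + min over i with p[i]+r[k−i]=r[k] of pieces[k−i].
pieces[7] = 2
pieces[8] = 3
pieces[9] = 3
pieces[10] = 2

2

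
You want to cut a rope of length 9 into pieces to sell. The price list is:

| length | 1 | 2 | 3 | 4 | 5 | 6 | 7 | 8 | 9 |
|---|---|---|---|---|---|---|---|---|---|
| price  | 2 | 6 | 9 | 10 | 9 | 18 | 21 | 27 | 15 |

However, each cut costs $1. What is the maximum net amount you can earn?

28

Let v[k] be the best obtainable value from length k. For each k, try every first piece i and keep the best of price[i] + v[k−i] minus the 1 cut fee when i<k.
v[1] = 2
v[2] = max(2+2-1, 6+0) = 6
v[3] = max(2+6-1, 6+2-1, 9+0) = 9
v[4] = max(2+9-1, 6+6-1, 9+2-1, 10+0) = 11
v[5] = max(2+11-1, 6+9-1, 9+6-1, 10+2-1, 9+0) = 14
v[6] = max(2+14-1, 6+11-1, 9+9-1, 10+6-1, 9+2-1, 18+0) = 18
v[7] = max(2+18-1, 6+14-1, 9+11-1, …, 18+2-1, 21+0) = 21
v[8] = max(2+21-1, 6+18-1, 9+14-1, …, 21+2-1, 27+0) = 27
v[9] = max(2+27-1, 6+21-1, 9+18-1, …, 27+2-1, 15+0) = 28
One optimal plan: pieces 8 + 1 (1 cut) → $29 − $1 = $28.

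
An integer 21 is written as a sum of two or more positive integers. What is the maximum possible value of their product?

Define g[k] = max over 1≤i<k of i · max(k−i, g[k−i]); the inner max lets the remainder stay uncut if that's better.
g[2] = 1·max(1,0) = 1·1 = 1
g[3] = 1·max(2,1) = 1·2 = 2
g[4] = 2·max(2,1) = 2·2 = 4
g[5] = 2·max(3,2) = 2·3 = 6
g[6] = 3·max(3,2) = 3·3 = 9
g[7] = 2·max(5,6) = 2·6 = 12
g[8] = 2·max(6,9) = 2·9 = 18
g[9] = 3·max(6,9) = 3·9 = 27
g[10] = 2·max(8,18) = 2·18 = 36
g[11] = 2·max(9,27) = 2·27 = 54
g[12] = 3·max(9,27) = 3·27 = 81
g[13] = 2·max(11,54) = 2·54 = 108
g[14] = 2·max(12,81) = 2·81 = 162
g[15] = 3·max(12,81) = 3·81 = 243
g[16] = 2·max(14,162) = 2·162 = 324
g[17] = 2·max(15,243) = 2·243 = 486
g[18] = 3·max(15,243) = 3·243 = 729
g[19] = 2·max(17,486) = 2·486 = 972
g[20] = 2·max(18,729) = 2·729 = 1458
g[21] = 3·max(18,729) = 3·729 = 2187
One optimal split: 3 + 3 + 3 + 3 + 3 + 3 + 3; product 3·3·3·3·3·3·3 = 2187.

2187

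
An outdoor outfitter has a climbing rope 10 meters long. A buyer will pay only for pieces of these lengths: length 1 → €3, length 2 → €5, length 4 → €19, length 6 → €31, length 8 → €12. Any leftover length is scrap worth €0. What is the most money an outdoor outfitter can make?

Let f[k] be the best obtainable value from length k. For each k, try every first piece i and keep the best of price[i] + f[k−i].
f[1] = 3
f[2] = max(3+3, 5+0) = 6
f[3] = max(3+6, 5+3) = 9
f[4] = max(3+9, 5+6, 19+0) = 19
f[5] = max(3+19, 5+9, 19+3) = 22
f[6] = max(3+22, 5+19, 19+6, 31+0) = 31
f[7] = max(3+31, 5+22, 19+9, 31+3) = 34
f[8] = max(3+34, 5+31, 19+19, 31+6, 12+0) = 38
f[9] = max(3+38, 5+34, 19+22, 31+9, 12+3) = 41
f[10] = max(3+41, 5+38, 19+31, 31+19, 12+6) = 50
One optimal cutting: 6 + 4 → €50.

50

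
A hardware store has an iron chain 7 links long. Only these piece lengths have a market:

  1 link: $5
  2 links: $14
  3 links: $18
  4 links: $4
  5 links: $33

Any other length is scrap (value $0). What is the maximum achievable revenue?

Build f[k] bottom-up: f[k] = max over allowed piece i of (p[i] + f[k−i]).
f[1] = 5
f[2] = max(5+5, 14+0) = 14
f[3] = max(5+14, 14+5, 18+0) = 19
f[4] = max(5+19, 14+14, 18+5, 4+0) = 28
f[5] = max(5+28, 14+19, 18+14, 4+5, 33+0) = 33
f[6] = max(5+33, 14+28, 18+19, 4+14, 33+5) = 42
f[7] = max(5+42, 14+33, 18+28, 4+19, 33+14) = 47
One optimal cutting: 2 + 2 + 2 + 1 → $47.

47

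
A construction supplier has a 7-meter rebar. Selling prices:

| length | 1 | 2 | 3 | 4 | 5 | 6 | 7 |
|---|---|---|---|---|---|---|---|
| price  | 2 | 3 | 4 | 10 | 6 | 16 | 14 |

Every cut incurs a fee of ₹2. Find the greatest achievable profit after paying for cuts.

16

Let v[k] be the best obtainable value from length k. For each k, try every first piece i and keep the best of price[i] + v[k−i] minus the 2 cut fee when i<k.
v[1] = 2
v[2] = 3
v[3] = 4
v[4] = 10
v[5] = 10  (first piece 1, then v[4]=10)
v[6] = 16
v[7] = 16  (first piece 1, then v[6]=16)
One optimal plan: pieces 6 + 1 (1 cut) → ₹18 − ₹2 = ₹16.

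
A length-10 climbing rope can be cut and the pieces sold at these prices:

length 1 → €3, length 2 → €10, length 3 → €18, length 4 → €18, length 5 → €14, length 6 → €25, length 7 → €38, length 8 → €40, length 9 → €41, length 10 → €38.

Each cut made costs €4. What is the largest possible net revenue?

52

Let v[k] be the best obtainable value from length k. For each k, try every first piece i and keep the best of price[i] + v[k−i] minus the 4 cut fee when i<k.
v[1] = 3
v[2] = max(3+3-4, 10+0) = 10
v[3] = max(3+10-4, 10+3-4, 18+0) = 18
v[4] = max(3+18-4, 10+10-4, 18+3-4, 18+0) = 18
v[5] = max(3+18-4, 10+18-4, 18+10-4, 18+3-4, 14+0) = 24
v[6] = max(3+24-4, 10+18-4, 18+18-4, 18+10-4, 14+3-4, 25+0) = 32
v[7] = max(3+32-4, 10+24-4, 18+18-4, …, 25+3-4, 38+0) = 38
v[8] = max(3+38-4, 10+32-4, 18+24-4, …, 38+3-4, 40+0) = 40
v[9] = max(3+40-4, 10+38-4, 18+32-4, …, 40+3-4, 41+0) = 46
v[10] = max(3+46-4, 10+40-4, 18+38-4, …, 41+3-4, 38+0) = 52
One optimal plan: pieces 7 + 3 (1 cut) → €56 − €4 = €52.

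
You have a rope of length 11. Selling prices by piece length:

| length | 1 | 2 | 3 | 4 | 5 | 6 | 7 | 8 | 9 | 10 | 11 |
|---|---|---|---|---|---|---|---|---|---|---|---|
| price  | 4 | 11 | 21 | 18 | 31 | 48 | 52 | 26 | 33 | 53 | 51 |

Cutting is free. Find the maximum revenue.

Let R[k] be the best obtainable value from length k. For each k, try every first piece i and keep the best of price[i] + R[k−i].
R[1] = 4
R[2] = max(4+4, 11+0) = 11
R[3] = max(4+11, 11+4, 21+0) = 21
R[4] = max(4+21, 11+11, 21+4, 18+0) = 25
R[5] = max(4+25, 11+21, 21+11, 18+4, 31+0) = 32
R[6] = max(4+32, 11+25, 21+21, 18+11, 31+4, 48+0) = 48
R[7] = max(4+48, 11+32, 21+25, …, 48+4, 52+0) = 52
R[8] = max(4+52, 11+48, 21+32, …, 52+4, 26+0) = 59
R[9] = max(4+59, 11+52, 21+48, …, 26+4, 33+0) = 69
R[10] = max(4+69, 11+59, 21+52, …, 33+4, 53+0) = 73
R[11] = max(4+73, 11+69, 21+59, …, 53+4, 51+0) = 80
One optimal cutting: 6 + 3 + 2 → 48 + 21 + 11 = 80.

80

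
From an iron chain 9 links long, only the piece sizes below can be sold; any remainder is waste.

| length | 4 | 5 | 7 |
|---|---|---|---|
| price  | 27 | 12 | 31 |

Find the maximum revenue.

54

Consider every possible first cut. f[k] is the best of p[i]+f[k−i] over all sellable i≤k.
f[1] = 0
f[2] = 0
f[3] = 0
f[4] = 27
f[5] = max(27+0, 12+0) = 27
f[6] = max(27+0, 12+0) = 27
f[7] = max(27+0, 12+0, 31+0) = 31
f[8] = max(27+27, 12+0, 31+0) = 54
f[9] = max(27+27, 12+27, 31+0) = 54
One optimal cutting: pieces 4 + 4 with 1 link of scrap → $54.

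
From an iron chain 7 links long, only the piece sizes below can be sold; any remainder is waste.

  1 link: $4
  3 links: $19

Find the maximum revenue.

42

Build r[k] bottom-up: r[k] = max over allowed piece i of (p[i] + r[k−i]).
r[1] = 4
r[2] = 8  (first piece 1, then r[1]=4)
r[3] = max(4+8, 19+0) = 19
r[4] = max(4+19, 19+4) = 23
r[5] = max(4+23, 19+8) = 27
r[6] = max(4+27, 19+19) = 38
r[7] = max(4+38, 19+23) = 42
One optimal cutting: 3 + 3 + 1 → $42.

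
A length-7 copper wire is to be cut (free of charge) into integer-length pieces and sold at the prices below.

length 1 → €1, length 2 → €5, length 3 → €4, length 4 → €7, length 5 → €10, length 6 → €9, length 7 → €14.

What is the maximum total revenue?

16

Let r[k] be the best obtainable value from length k. For each k, try every first piece i and keep the best of price[i] + r[k−i].
r[1] = 1
r[2] = 5
r[3] = 6  (first piece 1, then r[2]=5)
r[4] = 10  (first piece 2, then r[2]=5)
r[5] = 11  (first piece 1, then r[4]=10)
r[6] = 15  (first piece 2, then r[4]=10)
r[7] = 16  (first piece 1, then r[6]=15)
One optimal cutting: 2 + 2 + 2 + 1 → €5 + €5 + €5 + €1 = €16.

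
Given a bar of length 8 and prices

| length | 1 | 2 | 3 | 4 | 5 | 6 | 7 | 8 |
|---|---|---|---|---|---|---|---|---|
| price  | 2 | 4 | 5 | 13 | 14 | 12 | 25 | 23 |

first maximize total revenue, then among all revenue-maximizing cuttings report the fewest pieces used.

Let r[k] be the best obtainable value from length k. For each k, try every first piece i and keep the best of price[i] + r[k−i].
r[1] = 2
r[2] = 4  (first piece 1, then r[1]=2)
r[3] = 6  (first piece 1, then r[2]=4)
r[4] = 13
r[5] = 15  (first piece 1, then r[4]=13)
r[6] = 17  (first piece 1, then r[5]=15)
r[7] = 25
r[8] = 27  (first piece 1, then r[7]=25)
Maximum revenue is $27.
Now minimize piece count subject to staying optimal: for each k, pieces[k] = 1 + min over i with p[i]+r[k−i]=r[k] of pieces[k−i].
pieces[5] = 2
pieces[6] = 2
pieces[7] = 1
pieces[8] = 2

2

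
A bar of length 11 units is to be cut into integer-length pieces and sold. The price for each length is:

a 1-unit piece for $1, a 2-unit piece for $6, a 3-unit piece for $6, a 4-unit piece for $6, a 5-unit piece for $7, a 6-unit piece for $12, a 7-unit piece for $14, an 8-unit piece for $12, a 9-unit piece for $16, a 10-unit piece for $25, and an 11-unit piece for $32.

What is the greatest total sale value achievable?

Let r[k] be the best obtainable value from length k. For each k, try every first piece i and keep the best of price[i] + r[k−i].
r[1] = 1
r[2] = 6
r[3] = 7  (first piece 1, then r[2]=6)
r[4] = 12  (first piece 2, then r[2]=6)
r[5] = 13  (first piece 1, then r[4]=12)
r[6] = 18  (first piece 2, then r[4]=12)
r[7] = 19  (first piece 1, then r[6]=18)
r[8] = 24  (first piece 2, then r[6]=18)
r[9] = 25  (first piece 1, then r[8]=24)
r[10] = 30  (first piece 2, then r[8]=24)
r[11] = 32
Best is to sell the whole 11-unit piece uncut for $32.

32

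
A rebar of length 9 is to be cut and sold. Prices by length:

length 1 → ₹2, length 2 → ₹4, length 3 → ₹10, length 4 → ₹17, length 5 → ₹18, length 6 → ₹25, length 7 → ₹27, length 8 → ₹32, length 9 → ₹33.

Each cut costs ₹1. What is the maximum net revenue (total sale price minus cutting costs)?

Let net[k] be the best obtainable value from length k. For each k, try every first piece i and keep the best of price[i] + net[k−i] minus the 1 cut fee when i<k.
net[1] = 2
net[2] = 4
net[3] = 10
net[4] = 17
net[5] = 18  (first piece 1, then net[4]=17)
net[6] = 25
net[7] = 27
net[8] = 33  (first piece 4, then net[4]=17)
net[9] = 34  (first piece 1, then net[8]=33)
One optimal plan: pieces 4 + 4 + 1 (2 cuts) → ₹36 − ₹2 = ₹34.

34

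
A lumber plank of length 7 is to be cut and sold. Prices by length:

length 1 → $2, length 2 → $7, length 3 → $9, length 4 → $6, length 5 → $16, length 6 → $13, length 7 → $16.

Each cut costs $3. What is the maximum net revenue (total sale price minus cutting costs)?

Let net[k] be the best obtainable value from length k. For each k, try every first piece i and keep the best of price[i] + net[k−i] minus the 3 cut fee when i<k.
net[1] = 2
net[2] = max(2+2-3, 7+0) = 7
net[3] = max(2+7-3, 7+2-3, 9+0) = 9
net[4] = max(2+9-3, 7+7-3, 9+2-3, 6+0) = 11
net[5] = max(2+11-3, 7+9-3, 9+7-3, 6+2-3, 16+0) = 16
net[6] = max(2+16-3, 7+11-3, 9+9-3, 6+7-3, 16+2-3, 13+0) = 15
net[7] = max(2+15-3, 7+16-3, 9+11-3, …, 13+2-3, 16+0) = 20
One optimal plan: pieces 5 + 2 (1 cut) → $23 − $3 = $20.

20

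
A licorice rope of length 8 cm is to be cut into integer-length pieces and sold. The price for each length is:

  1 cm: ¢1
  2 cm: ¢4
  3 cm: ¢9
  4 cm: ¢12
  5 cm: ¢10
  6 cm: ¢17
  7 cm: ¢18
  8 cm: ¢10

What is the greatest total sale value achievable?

24

Consider every possible first cut. r[k] is the best of p[i]+r[k−i] over all sellable i≤k.
r[1] = 1
r[2] = max(1+1, 4+0) = 4
r[3] = max(1+4, 4+1, 9+0) = 9
r[4] = max(1+9, 4+4, 9+1, 12+0) = 12
r[5] = max(1+12, 4+9, 9+4, 12+1, 10+0) = 13
r[6] = max(1+13, 4+12, 9+9, 12+4, 10+1, 17+0) = 18
r[7] = max(1+18, 4+13, 9+12, …, 17+1, 18+0) = 21
r[8] = max(1+21, 4+18, 9+13, …, 18+1, 10+0) = 24
One optimal cutting: 4 + 4 → ¢12 + ¢12 = ¢24.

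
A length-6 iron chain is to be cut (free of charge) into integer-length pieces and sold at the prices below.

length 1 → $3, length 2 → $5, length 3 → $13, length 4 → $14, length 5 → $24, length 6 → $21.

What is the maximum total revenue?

27

Let v[k] be the best obtainable value from length k. For each k, try every first piece i and keep the best of price[i] + v[k−i].
v[1] = 3
v[2] = 6  (first piece 1, then v[1]=3)
v[3] = 13
v[4] = 16  (first piece 1, then v[3]=13)
v[5] = 24
v[6] = 27  (first piece 1, then v[5]=24)
One optimal cutting: 5 + 1 → $24 + $3 = $27.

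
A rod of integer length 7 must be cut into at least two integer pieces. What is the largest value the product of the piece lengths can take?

12

Let prod[k] be the best product for length k (with at least one cut). For each first piece i, the rest contributes max(k−i, prod[k−i]).
prod[2] = 1×max(1,0) = 1×1 = 1
prod[3] = max(1×2, 2×1) = 2
prod[4] = max(1×3, 2×2, 3×1) = 4
prod[5] = max(1×4, 2×3, 3×2, 4×1) = 6
prod[6] = max(1×6, 2×4, 3×3, 4×2, 5×1) = 9
prod[7] = max(1×9, 2×6, 3×4, 4×3, 5×2, 6×1) = 12
One optimal split: 3 + 2 + 2; product 3×2×2 = 12.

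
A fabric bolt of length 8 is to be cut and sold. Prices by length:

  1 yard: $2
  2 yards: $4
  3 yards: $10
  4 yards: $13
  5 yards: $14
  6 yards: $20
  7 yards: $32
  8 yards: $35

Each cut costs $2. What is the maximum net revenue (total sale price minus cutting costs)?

35

Consider every possible first cut. net[k] is the best of p[i]+net[k−i] over all sellable i≤k, charging 2 whenever i<k.
net[1] = 2
net[2] = max(2+2-2, 4+0) = 4
net[3] = max(2+4-2, 4+2-2, 10+0) = 10
net[4] = max(2+10-2, 4+4-2, 10+2-2, 13+0) = 13
net[5] = max(2+13-2, 4+10-2, 10+4-2, 13+2-2, 14+0) = 14
net[6] = max(2+14-2, 4+13-2, 10+10-2, 13+4-2, 14+2-2, 20+0) = 20
net[7] = max(2+20-2, 4+14-2, 10+13-2, …, 20+2-2, 32+0) = 32
net[8] = max(2+32-2, 4+20-2, 10+14-2, …, 32+2-2, 35+0) = 35
Best is to make no cuts and sell whole for $35.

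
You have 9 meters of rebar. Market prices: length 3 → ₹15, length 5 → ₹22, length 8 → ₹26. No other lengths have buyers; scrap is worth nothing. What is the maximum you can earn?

Build f[k] bottom-up: f[k] = max over allowed piece i of (p[i] + f[k−i]).
f[1] = 0
f[2] = 0
f[3] = 15
f[4] = 15
f[5] = 22
f[6] = 30  (first piece 3, then f[3]=15)
f[7] = 30
f[8] = 37  (first piece 3, then f[5]=22)
f[9] = 45  (first piece 3, then f[6]=30)
One optimal cutting: 3 + 3 + 3 → ₹45.

45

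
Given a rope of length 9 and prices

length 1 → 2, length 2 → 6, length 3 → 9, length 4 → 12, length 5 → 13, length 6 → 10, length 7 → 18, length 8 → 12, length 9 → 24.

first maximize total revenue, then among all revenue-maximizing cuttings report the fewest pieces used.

Consider every possible first cut. r[k] is the best of p[i]+r[k−i] over all sellable i≤k.
r[1] = 2
r[2] = max(2+2, 6+0) = 6
r[3] = max(2+6, 6+2, 9+0) = 9
r[4] = max(2+9, 6+6, 9+2, 12+0) = 12
r[5] = max(2+12, 6+9, 9+6, 12+2, 13+0) = 15
r[6] = max(2+15, 6+12, 9+9, 12+6, 13+2, 10+0) = 18
r[7] = max(2+18, 6+15, 9+12, …, 10+2, 18+0) = 21
r[8] = max(2+21, 6+18, 9+15, …, 18+2, 12+0) = 24
r[9] = max(2+24, 6+21, 9+18, …, 12+2, 24+0) = 27
Maximum revenue is 27.
Now minimize piece count subject to staying optimal: for each k, pieces[k] = 1 + min over i with p[i]+r[k−i]=r[k] of pieces[k−i].
pieces[6] = 2
pieces[7] = 2
pieces[8] = 2
pieces[9] = 3

3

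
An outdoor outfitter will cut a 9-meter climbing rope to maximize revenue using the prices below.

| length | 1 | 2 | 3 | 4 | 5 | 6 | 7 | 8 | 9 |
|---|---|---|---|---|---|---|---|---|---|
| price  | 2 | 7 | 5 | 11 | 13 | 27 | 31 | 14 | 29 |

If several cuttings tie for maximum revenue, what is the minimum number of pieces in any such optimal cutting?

2

Let r[k] be the best obtainable value from length k. For each k, try every first piece i and keep the best of price[i] + r[k−i].
r[1] = 2
r[2] = max(2+2, 7+0) = 7
r[3] = max(2+7, 7+2, 5+0) = 9
r[4] = max(2+9, 7+7, 5+2, 11+0) = 14
r[5] = max(2+14, 7+9, 5+7, 11+2, 13+0) = 16
r[6] = max(2+16, 7+14, 5+9, 11+7, 13+2, 27+0) = 27
r[7] = max(2+27, 7+16, 5+14, …, 27+2, 31+0) = 31
r[8] = max(2+31, 7+27, 5+16, …, 31+2, 14+0) = 34
r[9] = max(2+34, 7+31, 5+27, …, 14+2, 29+0) = 38
Maximum revenue is €38.
Now minimize piece count subject to staying optimal: for each k, pieces[k] = 1 + min over i with p[i]+r[k−i]=r[k] of pieces[k−i].
pieces[6] = 1
pieces[7] = 1
pieces[8] = 2
pieces[9] = 2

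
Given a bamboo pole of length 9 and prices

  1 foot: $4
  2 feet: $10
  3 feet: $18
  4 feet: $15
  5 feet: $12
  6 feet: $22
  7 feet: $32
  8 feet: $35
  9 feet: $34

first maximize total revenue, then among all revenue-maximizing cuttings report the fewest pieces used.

3

Consider every possible first cut. r[k] is the best of p[i]+r[k−i] over all sellable i≤k.
r[1] = 4
r[2] = max(4+4, 10+0) = 10
r[3] = max(4+10, 10+4, 18+0) = 18
r[4] = max(4+18, 10+10, 18+4, 15+0) = 22
r[5] = max(4+22, 10+18, 18+10, 15+4, 12+0) = 28
r[6] = max(4+28, 10+22, 18+18, 15+10, 12+4, 22+0) = 36
r[7] = max(4+36, 10+28, 18+22, …, 22+4, 32+0) = 40
r[8] = max(4+40, 10+36, 18+28, …, 32+4, 35+0) = 46
r[9] = max(4+46, 10+40, 18+36, …, 35+4, 34+0) = 54
Maximum revenue is $54.
Now minimize piece count subject to staying optimal: for each k, pieces[k] = 1 + min over i with p[i]+r[k−i]=r[k] of pieces[k−i].
pieces[6] = 2
pieces[7] = 3
pieces[8] = 3
pieces[9] = 3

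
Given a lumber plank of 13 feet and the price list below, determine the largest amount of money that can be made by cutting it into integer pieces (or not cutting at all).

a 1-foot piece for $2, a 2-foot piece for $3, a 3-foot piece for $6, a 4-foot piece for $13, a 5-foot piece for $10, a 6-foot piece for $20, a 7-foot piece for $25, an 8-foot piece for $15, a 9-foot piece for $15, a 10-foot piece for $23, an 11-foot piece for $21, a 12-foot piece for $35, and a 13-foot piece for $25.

45

Build r[k] bottom-up: r[k] = max over allowed piece i of (p[i] + r[k−i]).
r[1] = 2
r[2] = max(2+2, 3+0) = 4
r[3] = max(2+4, 3+2, 6+0) = 6
r[4] = max(2+6, 3+4, 6+2, 13+0) = 13
r[5] = max(2+13, 3+6, 6+4, 13+2, 10+0) = 15
r[6] = max(2+15, 3+13, 6+6, 13+4, 10+2, 20+0) = 20
r[7] = max(2+20, 3+15, 6+13, …, 20+2, 25+0) = 25
r[8] = max(2+25, 3+20, 6+15, …, 25+2, 15+0) = 27
r[9] = max(2+27, 3+25, 6+20, …, 15+2, 15+0) = 29
r[10] = max(2+29, 3+27, 6+25, …, 15+2, 23+0) = 33
r[11] = max(2+33, 3+29, 6+27, …, 23+2, 21+0) = 38
r[12] = max(2+38, 3+33, 6+29, …, 21+2, 35+0) = 40
r[13] = max(2+40, 3+38, 6+33, …, 35+2, 25+0) = 45
One optimal cutting: 7 + 6 → $25 + $20 = $45.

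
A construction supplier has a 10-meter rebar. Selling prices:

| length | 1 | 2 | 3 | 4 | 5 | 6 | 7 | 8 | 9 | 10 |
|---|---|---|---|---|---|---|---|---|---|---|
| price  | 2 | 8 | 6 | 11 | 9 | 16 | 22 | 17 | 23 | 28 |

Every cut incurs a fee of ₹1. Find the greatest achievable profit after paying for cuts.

Consider every possible first cut. net[k] is the best of p[i]+net[k−i] over all sellable i≤k, charging 1 whenever i<k.
net[1] = 2
net[2] = 8
net[3] = 9  (first piece 1, then net[2]=8)
net[4] = 15  (first piece 2, then net[2]=8)
net[5] = 16  (first piece 1, then net[4]=15)
net[6] = 22  (first piece 2, then net[4]=15)
net[7] = 23  (first piece 1, then net[6]=22)
net[8] = 29  (first piece 2, then net[6]=22)
net[9] = 30  (first piece 1, then net[8]=29)
net[10] = 36  (first piece 2, then net[8]=29)
One optimal plan: pieces 2 + 2 + 2 + 2 + 2 (4 cuts) → ₹40 − ₹4 = ₹36.

36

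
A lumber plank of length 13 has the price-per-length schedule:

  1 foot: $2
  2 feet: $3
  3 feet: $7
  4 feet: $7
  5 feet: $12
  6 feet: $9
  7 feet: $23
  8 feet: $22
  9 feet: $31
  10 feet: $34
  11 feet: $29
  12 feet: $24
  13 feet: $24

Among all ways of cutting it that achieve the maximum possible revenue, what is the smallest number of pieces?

2

Consider every possible first cut. r[k] is the best of p[i]+r[k−i] over all sellable i≤k.
r[1] = 2
r[2] = 4  (first piece 1, then r[1]=2)
r[3] = 7
r[4] = 9  (first piece 1, then r[3]=7)
r[5] = 12
r[6] = 14  (first piece 1, then r[5]=12)
r[7] = 23
r[8] = 25  (first piece 1, then r[7]=23)
r[9] = 31
r[10] = 34
r[11] = 36  (first piece 1, then r[10]=34)
r[12] = 38  (first piece 1, then r[11]=36)
r[13] = 41  (first piece 3, then r[10]=34)
Maximum revenue is $41.
Now minimize piece count subject to staying optimal: for each k, pieces[k] = 1 + min over i with p[i]+r[k−i]=r[k] of pieces[k−i].
pieces[10] = 1
pieces[11] = 2
pieces[12] = 2
pieces[13] = 2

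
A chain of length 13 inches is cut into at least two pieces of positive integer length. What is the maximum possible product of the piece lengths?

Fill prod[k] for k=2..13: at each k try every first piece i and multiply by the better of (k−i) uncut or prod[k−i].
Small cases: prod[2]=1, prod[3]=2, prod[4]=4, prod[5]=6.
prod[6] = max(1×6, 2×4, 3×3, 4×2, 5×1) = 9
prod[7] = max(1×9, 2×6, 3×4, 4×3, 5×2, 6×1) = 12
prod[8] = max(1×12, 2×9, 3×6, …, 6×2, 7×1) = 18
prod[9] = max(1×18, 2×12, 3×9, …, 7×2, 8×1) = 27
prod[10] = max(1×27, 2×18, 3×12, …, 8×2, 9×1) = 36
prod[11] = max(1×36, 2×27, 3×18, …, 9×2, 10×1) = 54
prod[12] = max(1×54, 2×36, 3×27, …, 10×2, 11×1) = 81
prod[13] = max(1×81, 2×54, 3×36, …, 11×2, 12×1) = 108
One optimal split: 3 + 3 + 3 + 2 + 2; product 3×3×3×2×2 = 108.

108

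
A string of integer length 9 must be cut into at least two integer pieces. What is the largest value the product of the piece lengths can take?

27

Let m[k] be the best product for length k (with at least one cut). For each first piece i, the rest contributes max(k−i, m[k−i]).
m[2] = 1×max(1,0) = 1×1 = 1
m[3] = max(1×2, 2×1) = 2
m[4] = max(1×3, 2×2, 3×1) = 4
m[5] = max(1×4, 2×3, 3×2, 4×1) = 6
m[6] = max(1×6, 2×4, 3×3, 4×2, 5×1) = 9
m[7] = max(1×9, 2×6, 3×4, 4×3, 5×2, 6×1) = 12
m[8] = max(1×12, 2×9, 3×6, …, 6×2, 7×1) = 18
m[9] = max(1×18, 2×12, 3×9, …, 7×2, 8×1) = 27
One optimal split: 3 + 3 + 3; product 3×3×3 = 27.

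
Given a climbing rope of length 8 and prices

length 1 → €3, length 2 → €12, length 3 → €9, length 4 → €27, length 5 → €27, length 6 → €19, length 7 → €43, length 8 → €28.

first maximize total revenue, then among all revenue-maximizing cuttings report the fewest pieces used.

2

Let r[k] be the best obtainable value from length k. For each k, try every first piece i and keep the best of price[i] + r[k−i].
r[1] = 3
r[2] = max(3+3, 12+0) = 12
r[3] = max(3+12, 12+3, 9+0) = 15
r[4] = max(3+15, 12+12, 9+3, 27+0) = 27
r[5] = max(3+27, 12+15, 9+12, 27+3, 27+0) = 30
r[6] = max(3+30, 12+27, 9+15, 27+12, 27+3, 19+0) = 39
r[7] = max(3+39, 12+30, 9+27, …, 19+3, 43+0) = 43
r[8] = max(3+43, 12+39, 9+30, …, 43+3, 28+0) = 54
Maximum revenue is €54.
Now minimize piece count subject to staying optimal: for each k, pieces[k] = 1 + min over i with p[i]+r[k−i]=r[k] of pieces[k−i].
pieces[5] = 2
pieces[6] = 2
pieces[7] = 1
pieces[8] = 2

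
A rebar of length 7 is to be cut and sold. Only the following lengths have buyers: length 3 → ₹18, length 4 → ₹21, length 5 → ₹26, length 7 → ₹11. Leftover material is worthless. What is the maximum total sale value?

Build r[k] bottom-up: r[k] = max over allowed piece i of (p[i] + r[k−i]).
r[1] = 0
r[2] = 0
r[3] = 18
r[4] = max(18+0, 21+0) = 21
r[5] = max(18+0, 21+0, 26+0) = 26
r[6] = max(18+18, 21+0, 26+0) = 36
r[7] = max(18+21, 21+18, 26+0, 11+0) = 39
One optimal cutting: 4 + 3 → ₹39.

39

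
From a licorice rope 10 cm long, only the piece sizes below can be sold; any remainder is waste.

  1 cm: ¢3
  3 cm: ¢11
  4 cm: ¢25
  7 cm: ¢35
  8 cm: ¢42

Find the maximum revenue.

Consider every possible first cut. best[k] is the best of p[i]+best[k−i] over all sellable i≤k.
best[1] = 3
best[2] = 6  (first piece 1, then best[1]=3)
best[3] = max(3+6, 11+0) = 11
best[4] = max(3+11, 11+3, 25+0) = 25
best[5] = max(3+25, 11+6, 25+3) = 28
best[6] = max(3+28, 11+11, 25+6) = 31
best[7] = max(3+31, 11+25, 25+11, 35+0) = 36
best[8] = max(3+36, 11+28, 25+25, 35+3, 42+0) = 50
best[9] = max(3+50, 11+31, 25+28, 35+6, 42+3) = 53
best[10] = max(3+53, 11+36, 25+31, 35+11, 42+6) = 56
One optimal cutting: 4 + 4 + 1 + 1 → ¢56.

56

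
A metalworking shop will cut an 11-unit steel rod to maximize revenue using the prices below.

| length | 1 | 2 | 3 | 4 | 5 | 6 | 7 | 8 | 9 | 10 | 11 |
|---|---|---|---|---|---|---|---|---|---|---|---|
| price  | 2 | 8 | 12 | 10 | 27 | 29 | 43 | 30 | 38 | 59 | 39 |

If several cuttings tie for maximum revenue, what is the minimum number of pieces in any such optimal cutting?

Build r[k] bottom-up: r[k] = max over allowed piece i of (p[i] + r[k−i]).
r[1] = 2
r[2] = 8
r[3] = 12
r[4] = 16  (first piece 2, then r[2]=8)
r[5] = 27
r[6] = 29  (first piece 1, then r[5]=27)
r[7] = 43
r[8] = 45  (first piece 1, then r[7]=43)
r[9] = 51  (first piece 2, then r[7]=43)
r[10] = 59
r[11] = 61  (first piece 1, then r[10]=59)
Maximum revenue is $61.
Now minimize piece count subject to staying optimal: for each k, pieces[k] = 1 + min over i with p[i]+r[k−i]=r[k] of pieces[k−i].
pieces[8] = 2
pieces[9] = 2
pieces[10] = 1
pieces[11] = 2

2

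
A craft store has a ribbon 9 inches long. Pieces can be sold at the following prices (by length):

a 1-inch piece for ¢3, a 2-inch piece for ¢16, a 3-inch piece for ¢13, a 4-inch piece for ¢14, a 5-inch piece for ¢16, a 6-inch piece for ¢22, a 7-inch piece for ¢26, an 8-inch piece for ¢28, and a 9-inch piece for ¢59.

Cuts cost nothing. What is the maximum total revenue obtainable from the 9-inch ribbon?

Consider every possible first cut. R[k] is the best of p[i]+R[k−i] over all sellable i≤k.
R[1] = 3
R[2] = max(3+3, 16+0) = 16
R[3] = max(3+16, 16+3, 13+0) = 19
R[4] = max(3+19, 16+16, 13+3, 14+0) = 32
R[5] = max(3+32, 16+19, 13+16, 14+3, 16+0) = 35
R[6] = max(3+35, 16+32, 13+19, 14+16, 16+3, 22+0) = 48
R[7] = max(3+48, 16+35, 13+32, …, 22+3, 26+0) = 51
R[8] = max(3+51, 16+48, 13+35, …, 26+3, 28+0) = 64
R[9] = max(3+64, 16+51, 13+48, …, 28+3, 59+0) = 67
One optimal cutting: 2 + 2 + 2 + 2 + 1 → ¢16 + ¢16 + ¢16 + ¢16 + ¢3 = ¢67.

67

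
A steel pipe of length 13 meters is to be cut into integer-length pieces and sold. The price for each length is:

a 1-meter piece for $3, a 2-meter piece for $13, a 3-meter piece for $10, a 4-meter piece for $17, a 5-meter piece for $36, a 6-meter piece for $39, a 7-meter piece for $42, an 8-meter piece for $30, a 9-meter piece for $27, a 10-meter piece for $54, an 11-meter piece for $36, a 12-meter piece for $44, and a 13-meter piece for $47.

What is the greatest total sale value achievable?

88

Let v[k] be the best obtainable value from length k. For each k, try every first piece i and keep the best of price[i] + v[k−i].
v[1] = 3
v[2] = max(3+3, 13+0) = 13
v[3] = max(3+13, 13+3, 10+0) = 16
v[4] = max(3+16, 13+13, 10+3, 17+0) = 26
v[5] = max(3+26, 13+16, 10+13, 17+3, 36+0) = 36
v[6] = max(3+36, 13+26, 10+16, 17+13, 36+3, 39+0) = 39
v[7] = max(3+39, 13+36, 10+26, …, 39+3, 42+0) = 49
v[8] = max(3+49, 13+39, 10+36, …, 42+3, 30+0) = 52
v[9] = max(3+52, 13+49, 10+39, …, 30+3, 27+0) = 62
v[10] = max(3+62, 13+52, 10+49, …, 27+3, 54+0) = 72
v[11] = max(3+72, 13+62, 10+52, …, 54+3, 36+0) = 75
v[12] = max(3+75, 13+72, 10+62, …, 36+3, 44+0) = 85
v[13] = max(3+85, 13+75, 10+72, …, 44+3, 47+0) = 88
One optimal cutting: 5 + 5 + 2 + 1 → $36 + $36 + $13 + $3 = $88.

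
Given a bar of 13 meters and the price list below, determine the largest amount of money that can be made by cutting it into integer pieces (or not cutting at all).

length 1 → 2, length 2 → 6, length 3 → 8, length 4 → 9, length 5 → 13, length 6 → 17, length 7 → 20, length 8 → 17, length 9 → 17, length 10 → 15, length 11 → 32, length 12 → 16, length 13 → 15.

Consider every possible first cut. R[k] is the best of p[i]+R[k−i] over all sellable i≤k.
R[1] = 2
R[2] = max(2+2, 6+0) = 6
R[3] = max(2+6, 6+2, 8+0) = 8
R[4] = max(2+8, 6+6, 8+2, 9+0) = 12
R[5] = max(2+12, 6+8, 8+6, 9+2, 13+0) = 14
R[6] = max(2+14, 6+12, 8+8, 9+6, 13+2, 17+0) = 18
R[7] = max(2+18, 6+14, 8+12, …, 17+2, 20+0) = 20
R[8] = max(2+20, 6+18, 8+14, …, 20+2, 17+0) = 24
R[9] = max(2+24, 6+20, 8+18, …, 17+2, 17+0) = 26
R[10] = max(2+26, 6+24, 8+20, …, 17+2, 15+0) = 30
R[11] = max(2+30, 6+26, 8+24, …, 15+2, 32+0) = 32
R[12] = max(2+32, 6+30, 8+26, …, 32+2, 16+0) = 36
R[13] = max(2+36, 6+32, 8+30, …, 16+2, 15+0) = 38
One optimal cutting: 2 + 2 + 2 + 2 + 2 + 2 + 1 → 6 + 6 + 6 + 6 + 6 + 6 + 2 = 38.

38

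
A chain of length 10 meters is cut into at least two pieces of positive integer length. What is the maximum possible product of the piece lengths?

36

Define prod[k] = max over 1≤i<k of i · max(k−i, prod[k−i]); the inner max lets the remainder stay uncut if that's better.
prod[2] = 1·max(1,0) = 1·1 = 1
prod[3] = 1·max(2,1) = 1·2 = 2
prod[4] = 2·max(2,1) = 2·2 = 4
prod[5] = 2·max(3,2) = 2·3 = 6
prod[6] = 3·max(3,2) = 3·3 = 9
prod[7] = 2·max(5,6) = 2·6 = 12
prod[8] = 2·max(6,9) = 2·9 = 18
prod[9] = 3·max(6,9) = 3·9 = 27
prod[10] = 2·max(8,18) = 2·18 = 36
One optimal split: 3 + 3 + 2 + 2; product 3·3·2·2 = 36.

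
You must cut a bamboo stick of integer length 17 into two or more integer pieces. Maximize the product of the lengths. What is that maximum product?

Fill prod[k] for k=2..17: at each k try every first piece i and multiply by the better of (k−i) uncut or prod[k−i].
prod[2] = 1*max(1,0) = 1*1 = 1
prod[3] = 1*max(2,1) = 1*2 = 2
prod[4] = 2*max(2,1) = 2*2 = 4
prod[5] = 2*max(3,2) = 2*3 = 6
prod[6] = 3*max(3,2) = 3*3 = 9
prod[7] = 2*max(5,6) = 2*6 = 12
prod[8] = 2*max(6,9) = 2*9 = 18
prod[9] = 3*max(6,9) = 3*9 = 27
prod[10] = 2*max(8,18) = 2*18 = 36
prod[11] = 2*max(9,27) = 2*27 = 54
prod[12] = 3*max(9,27) = 3*27 = 81
prod[13] = 2*max(11,54) = 2*54 = 108
prod[14] = 2*max(12,81) = 2*81 = 162
prod[15] = 3*max(12,81) = 3*81 = 243
prod[16] = 2*max(14,162) = 2*162 = 324
prod[17] = 2*max(15,243) = 2*243 = 486
One optimal split: 3 + 3 + 3 + 3 + 3 + 2; product 3*3*3*3*3*2 = 486.

486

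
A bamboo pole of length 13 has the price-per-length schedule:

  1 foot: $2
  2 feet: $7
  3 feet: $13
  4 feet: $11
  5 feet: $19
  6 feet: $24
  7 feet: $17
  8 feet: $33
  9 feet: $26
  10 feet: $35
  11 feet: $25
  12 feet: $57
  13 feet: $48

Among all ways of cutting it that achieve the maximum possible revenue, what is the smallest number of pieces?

2

Consider every possible first cut. r[k] is the best of p[i]+r[k−i] over all sellable i≤k.
r[1] = 2
r[2] = 7
r[3] = 13
r[4] = 15  (first piece 1, then r[3]=13)
r[5] = 20  (first piece 2, then r[3]=13)
r[6] = 26  (first piece 3, then r[3]=13)
r[7] = 28  (first piece 1, then r[6]=26)
r[8] = 33  (first piece 2, then r[6]=26)
r[9] = 39  (first piece 3, then r[6]=26)
r[10] = 41  (first piece 1, then r[9]=39)
r[11] = 46  (first piece 2, then r[9]=39)
r[12] = 57
r[13] = 59  (first piece 1, then r[12]=57)
Maximum revenue is $59.
Now minimize piece count subject to staying optimal: for each k, pieces[k] = 1 + min over i with p[i]+r[k−i]=r[k] of pieces[k−i].
pieces[10] = 4
pieces[11] = 2
pieces[12] = 1
pieces[13] = 2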